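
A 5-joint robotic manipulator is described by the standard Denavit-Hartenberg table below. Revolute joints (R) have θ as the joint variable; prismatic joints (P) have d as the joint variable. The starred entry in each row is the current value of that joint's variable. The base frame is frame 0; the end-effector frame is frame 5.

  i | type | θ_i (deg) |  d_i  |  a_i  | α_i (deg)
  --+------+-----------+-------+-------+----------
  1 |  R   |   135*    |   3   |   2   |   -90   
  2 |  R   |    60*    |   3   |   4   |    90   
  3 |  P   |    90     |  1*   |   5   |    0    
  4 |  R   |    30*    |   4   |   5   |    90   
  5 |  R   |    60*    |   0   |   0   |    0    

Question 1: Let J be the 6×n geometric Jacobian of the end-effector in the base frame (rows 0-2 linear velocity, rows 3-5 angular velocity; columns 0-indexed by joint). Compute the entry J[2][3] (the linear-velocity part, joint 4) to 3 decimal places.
3.750

axis z_3 = (-0.6124,0.6124,0.5000); lever o_n−o_3 = (-4.6275,-1.4963,4.1651)
cross product → J_v[:, 3] = (3.2987,0.2368,3.7500)
J_ω[:, 3] = z_3
entry J[2][3] = 3.7500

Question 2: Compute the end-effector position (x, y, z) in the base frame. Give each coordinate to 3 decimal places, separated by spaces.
-13.725 -3.712 4.201

after link 1: o_1 = (-1.4142, 1.4142, 3.0000)
after link 2: o_2 = (-4.9497, 0.7071, -0.4641)
after link 3: o_3 = (-9.0977, -2.2161, 0.0359)
after link 4: o_4 = (-13.7251, -3.7123, 4.2010)
after link 5: o_5 = (-13.7251, -3.7123, 4.2010)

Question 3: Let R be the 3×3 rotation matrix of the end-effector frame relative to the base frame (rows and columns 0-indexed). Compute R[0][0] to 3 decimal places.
End-effector x-axis (col 0 of R) = (-0.7481,0.1358,0.6495)
R[0][0] = -0.7481

-0.748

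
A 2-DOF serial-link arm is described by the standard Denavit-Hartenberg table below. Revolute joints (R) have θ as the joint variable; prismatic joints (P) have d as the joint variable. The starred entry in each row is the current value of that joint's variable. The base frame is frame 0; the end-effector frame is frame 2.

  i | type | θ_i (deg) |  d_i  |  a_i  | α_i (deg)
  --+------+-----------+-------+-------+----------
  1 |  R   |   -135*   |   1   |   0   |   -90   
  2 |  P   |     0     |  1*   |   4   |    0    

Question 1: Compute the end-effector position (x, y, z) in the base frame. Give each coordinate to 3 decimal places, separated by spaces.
after link 1: o_1 = (0.0000, 0.0000, 1.0000)
after link 2: o_2 = (-2.1213, -3.5355, 1.0000)

-2.121 -3.536 1.000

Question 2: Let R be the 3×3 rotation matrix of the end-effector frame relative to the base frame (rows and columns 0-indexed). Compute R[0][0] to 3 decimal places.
End-effector x-axis (col 0 of R) = (-0.7071,-0.7071,0.0000)
R[0][0] = -0.7071

-0.707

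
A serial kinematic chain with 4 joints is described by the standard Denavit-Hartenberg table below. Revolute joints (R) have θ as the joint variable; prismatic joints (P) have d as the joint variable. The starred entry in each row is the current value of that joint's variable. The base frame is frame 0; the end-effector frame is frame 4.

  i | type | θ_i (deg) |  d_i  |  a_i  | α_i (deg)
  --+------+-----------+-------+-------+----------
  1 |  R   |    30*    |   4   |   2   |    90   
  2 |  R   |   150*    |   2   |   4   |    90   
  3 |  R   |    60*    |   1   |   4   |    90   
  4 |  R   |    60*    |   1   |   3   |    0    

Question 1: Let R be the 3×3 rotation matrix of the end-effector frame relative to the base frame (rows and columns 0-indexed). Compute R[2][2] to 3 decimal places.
End-effector z-axis (col 2 of R) = (-0.8995,0.0580,0.4330)
R[2][2] = 0.4330

0.433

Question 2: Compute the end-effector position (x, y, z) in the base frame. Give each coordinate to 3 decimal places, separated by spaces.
0.710 -6.822 10.924

after link 1: o_1 = (1.7321, 1.0000, 4.0000)
after link 2: o_2 = (-0.2679, -2.4641, 6.0000)
after link 3: o_3 = (0.3971, -6.0801, 7.8660)
after link 4: o_4 = (0.7096, -6.8224, 10.9240)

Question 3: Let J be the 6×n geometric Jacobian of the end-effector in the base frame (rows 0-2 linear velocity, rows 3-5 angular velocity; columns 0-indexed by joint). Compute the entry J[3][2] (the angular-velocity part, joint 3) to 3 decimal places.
0.433

axis z_2 = (0.4330,0.2500,0.8660); lever o_n−o_2 = (0.9776,-4.3583,4.9240)
cross product → J_v[:, 2] = (5.0054,-1.2856,-2.1316)
J_ω[:, 2] = z_2
entry J[3][2] = 0.4330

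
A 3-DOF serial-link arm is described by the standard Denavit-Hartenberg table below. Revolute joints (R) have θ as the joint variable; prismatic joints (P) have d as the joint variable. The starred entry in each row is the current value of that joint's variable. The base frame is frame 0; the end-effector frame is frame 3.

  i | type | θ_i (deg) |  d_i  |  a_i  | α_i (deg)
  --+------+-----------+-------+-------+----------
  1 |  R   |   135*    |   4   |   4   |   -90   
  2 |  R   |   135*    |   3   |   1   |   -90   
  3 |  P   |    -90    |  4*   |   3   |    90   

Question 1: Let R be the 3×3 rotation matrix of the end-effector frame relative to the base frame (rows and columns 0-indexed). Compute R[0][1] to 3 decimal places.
0.500

End-effector y-axis (col 1 of R) = (0.5000,-0.5000,0.7071)
R[0][1] = 0.5000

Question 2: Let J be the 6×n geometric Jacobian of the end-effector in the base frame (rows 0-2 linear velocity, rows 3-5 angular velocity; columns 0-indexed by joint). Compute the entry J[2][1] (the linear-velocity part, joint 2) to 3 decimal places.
3.536

axis z_1 = (-0.7071,-0.7071,0.0000); lever o_n−o_1 = (-1.7426,-6.7426,2.1213)
cross product → J_v[:, 1] = (-1.5000,1.5000,3.5355)
J_ω[:, 1] = z_1
entry J[2][1] = 3.5355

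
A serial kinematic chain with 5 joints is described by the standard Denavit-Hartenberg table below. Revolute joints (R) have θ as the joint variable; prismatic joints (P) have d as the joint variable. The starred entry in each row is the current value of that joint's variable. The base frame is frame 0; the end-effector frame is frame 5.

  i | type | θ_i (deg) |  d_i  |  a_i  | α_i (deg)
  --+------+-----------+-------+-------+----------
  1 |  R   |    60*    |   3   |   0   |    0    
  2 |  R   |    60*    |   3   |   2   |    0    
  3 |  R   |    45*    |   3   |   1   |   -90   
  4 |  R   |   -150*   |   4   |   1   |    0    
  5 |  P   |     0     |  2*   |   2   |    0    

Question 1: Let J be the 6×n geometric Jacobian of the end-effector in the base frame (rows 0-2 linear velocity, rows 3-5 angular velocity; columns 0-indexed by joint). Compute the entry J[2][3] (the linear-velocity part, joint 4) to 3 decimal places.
axis z_3 = (-0.2588,-0.9659,0.0000); lever o_n−o_3 = (0.9566,-6.4680,1.5000)
cross product → J_v[:, 3] = (-1.4489,0.3882,2.5981)
J_ω[:, 3] = z_3
entry J[2][3] = 2.5981

2.598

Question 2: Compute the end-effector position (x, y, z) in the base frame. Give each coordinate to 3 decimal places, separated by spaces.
after link 1: o_1 = (0.0000, 0.0000, 3.0000)
after link 2: o_2 = (-1.0000, 1.7321, 6.0000)
after link 3: o_3 = (-1.9659, 1.9909, 9.0000)
after link 4: o_4 = (-2.1647, -2.0970, 9.5000)
after link 5: o_5 = (-1.0093, -4.4771, 10.5000)

-1.009 -4.477 10.500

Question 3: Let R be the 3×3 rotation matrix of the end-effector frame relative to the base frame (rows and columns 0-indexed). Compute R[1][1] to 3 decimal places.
End-effector y-axis (col 1 of R) = (-0.4830,0.1294,0.8660)
R[1][1] = 0.1294

0.129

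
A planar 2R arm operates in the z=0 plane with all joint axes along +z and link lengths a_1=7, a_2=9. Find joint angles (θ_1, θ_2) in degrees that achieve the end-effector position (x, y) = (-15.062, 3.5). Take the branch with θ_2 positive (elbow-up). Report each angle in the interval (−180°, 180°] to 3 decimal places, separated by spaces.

cos θ_2 = (239.1138−7²−9²)/(2·7·9) = 0.8660; θ_2 = 30.0049° (elbow-up)
β = atan2(3.5000,-15.0620) = 166.9182°; ψ = atan2(4.5007,14.7938) = 16.9211°
θ_1 = β − ψ = 149.9971°

149.997 30.005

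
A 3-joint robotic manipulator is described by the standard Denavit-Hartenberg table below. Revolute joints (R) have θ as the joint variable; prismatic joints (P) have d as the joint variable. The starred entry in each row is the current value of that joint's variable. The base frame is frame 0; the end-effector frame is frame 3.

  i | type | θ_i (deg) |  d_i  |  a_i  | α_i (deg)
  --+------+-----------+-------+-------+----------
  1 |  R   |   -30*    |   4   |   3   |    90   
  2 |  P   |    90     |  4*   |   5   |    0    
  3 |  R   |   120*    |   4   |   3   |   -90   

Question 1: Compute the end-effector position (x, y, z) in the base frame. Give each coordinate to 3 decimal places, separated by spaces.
-3.652 -7.129 7.500

after link 1: o_1 = (2.5981, -1.5000, 4.0000)
after link 2: o_2 = (0.5981, -4.9641, 9.0000)
after link 3: o_3 = (-3.6519, -7.1292, 7.5000)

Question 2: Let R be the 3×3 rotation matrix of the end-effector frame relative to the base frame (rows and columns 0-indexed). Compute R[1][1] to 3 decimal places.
0.866

End-effector y-axis (col 1 of R) = (0.5000,0.8660,-0.0000)
R[1][1] = 0.8660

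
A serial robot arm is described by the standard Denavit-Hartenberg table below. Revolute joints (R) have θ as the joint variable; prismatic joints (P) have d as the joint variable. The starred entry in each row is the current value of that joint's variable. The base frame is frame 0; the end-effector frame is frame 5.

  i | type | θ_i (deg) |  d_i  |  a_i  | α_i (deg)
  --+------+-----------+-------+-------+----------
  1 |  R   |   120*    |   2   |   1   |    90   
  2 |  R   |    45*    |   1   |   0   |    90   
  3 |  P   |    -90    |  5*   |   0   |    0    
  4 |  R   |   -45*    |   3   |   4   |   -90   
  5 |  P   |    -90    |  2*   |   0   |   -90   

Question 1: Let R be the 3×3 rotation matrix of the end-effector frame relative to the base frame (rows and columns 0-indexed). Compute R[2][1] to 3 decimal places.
-0.500

End-effector y-axis (col 1 of R) = (0.8624,-0.0795,-0.5000)
R[2][1] = -0.5000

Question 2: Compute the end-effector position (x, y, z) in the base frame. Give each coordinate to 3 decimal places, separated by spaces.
-5.637 3.278 -4.657

after link 1: o_1 = (-0.5000, 0.8660, 2.0000)
after link 2: o_2 = (0.3660, 1.3660, 2.0000)
after link 3: o_3 = (-1.4017, 4.4279, -1.5355)
after link 4: o_4 = (-3.9119, 3.1187, -5.6569)
after link 5: o_5 = (-5.6366, 3.2777, -4.6569)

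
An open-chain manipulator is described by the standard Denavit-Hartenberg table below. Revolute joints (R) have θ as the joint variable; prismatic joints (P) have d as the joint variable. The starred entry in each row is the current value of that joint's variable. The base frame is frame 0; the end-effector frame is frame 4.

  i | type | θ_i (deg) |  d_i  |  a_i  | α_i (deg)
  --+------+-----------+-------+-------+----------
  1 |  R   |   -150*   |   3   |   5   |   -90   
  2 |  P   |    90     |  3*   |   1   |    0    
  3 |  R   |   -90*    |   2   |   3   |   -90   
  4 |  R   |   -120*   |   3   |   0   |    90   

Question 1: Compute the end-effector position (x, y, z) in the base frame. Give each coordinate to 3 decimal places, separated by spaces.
after link 1: o_1 = (-4.3301, -2.5000, 3.0000)
after link 2: o_2 = (-2.8301, -5.0981, 2.0000)
after link 3: o_3 = (-4.4282, -8.3301, 2.0000)
after link 4: o_4 = (-4.4282, -8.3301, -1.0000)

-4.428 -8.330 -1.000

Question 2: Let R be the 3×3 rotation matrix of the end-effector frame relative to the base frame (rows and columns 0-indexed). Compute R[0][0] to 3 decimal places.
0.866

End-effector x-axis (col 0 of R) = (0.8660,-0.5000,0.0000)
R[0][0] = 0.8660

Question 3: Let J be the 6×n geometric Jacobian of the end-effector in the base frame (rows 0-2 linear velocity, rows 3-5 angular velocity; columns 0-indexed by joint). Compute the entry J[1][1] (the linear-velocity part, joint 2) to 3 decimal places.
-0.866

prismatic axis z_1 = (0.5000,-0.8660,0.0000)
J_v[:, 1] = z_1; J_ω[:, 1] = (0,0,0)
entry J[1][1] = -0.8660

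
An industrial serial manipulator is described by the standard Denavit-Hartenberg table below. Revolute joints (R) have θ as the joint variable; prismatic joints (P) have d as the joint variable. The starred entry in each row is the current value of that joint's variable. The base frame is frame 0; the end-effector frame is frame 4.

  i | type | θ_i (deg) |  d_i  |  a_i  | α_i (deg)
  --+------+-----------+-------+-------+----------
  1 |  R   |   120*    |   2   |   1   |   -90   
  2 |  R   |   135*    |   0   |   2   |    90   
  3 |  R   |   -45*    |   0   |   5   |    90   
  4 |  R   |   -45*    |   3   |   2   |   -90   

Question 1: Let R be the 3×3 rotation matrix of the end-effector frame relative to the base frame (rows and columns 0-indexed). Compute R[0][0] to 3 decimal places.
0.860

End-effector x-axis (col 0 of R) = (0.8598,-0.4892,0.1464)
R[0][0] = 0.8598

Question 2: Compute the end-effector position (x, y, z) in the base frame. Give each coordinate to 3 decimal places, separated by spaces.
after link 1: o_1 = (-0.5000, 0.8660, 2.0000)
after link 2: o_2 = (0.2071, -0.3587, 0.5858)
after link 3: o_3 = (4.5190, -0.7560, -1.9142)
after link 4: o_4 = (7.3257, 0.6253, -0.1213)

7.326 0.625 -0.121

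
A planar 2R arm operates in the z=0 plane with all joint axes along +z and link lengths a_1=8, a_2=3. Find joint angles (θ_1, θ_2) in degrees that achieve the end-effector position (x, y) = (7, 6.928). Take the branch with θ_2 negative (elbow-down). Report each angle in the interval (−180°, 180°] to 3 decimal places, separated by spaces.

60.000 -60.004

cos θ_2 = (96.9972−8²−3²)/(2·8·3) = 0.4999; θ_2 = -60.0039° (elbow-down)
β = atan2(6.9280,7.0000) = 44.7038°; ψ = atan2(-2.5982,9.4998) = -15.2962°
θ_1 = β − ψ = 60.0000°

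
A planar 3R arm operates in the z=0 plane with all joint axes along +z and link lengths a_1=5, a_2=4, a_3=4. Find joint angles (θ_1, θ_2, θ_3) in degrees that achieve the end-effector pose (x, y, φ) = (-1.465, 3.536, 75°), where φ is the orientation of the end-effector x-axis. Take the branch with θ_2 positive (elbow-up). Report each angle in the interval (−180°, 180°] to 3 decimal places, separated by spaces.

134.990 150.001 150.010

wrist centre = target − a_3·(cos φ, sin φ) = (-2.5003, -0.3277)
cos θ_2 = (6.3588−5²−4²)/(2·5·4) = -0.8660; θ_2 = 150.0006° (elbow-up)
β = atan2(-0.3277,-2.5003) = -172.5330°; ψ = atan2(2.0000,1.5359) = 52.4774°
θ_1 = β − ψ = -225.0104°
θ_3 = φ − θ_1 − θ_2 = 150.0098° (wrapped to (-180°,180°])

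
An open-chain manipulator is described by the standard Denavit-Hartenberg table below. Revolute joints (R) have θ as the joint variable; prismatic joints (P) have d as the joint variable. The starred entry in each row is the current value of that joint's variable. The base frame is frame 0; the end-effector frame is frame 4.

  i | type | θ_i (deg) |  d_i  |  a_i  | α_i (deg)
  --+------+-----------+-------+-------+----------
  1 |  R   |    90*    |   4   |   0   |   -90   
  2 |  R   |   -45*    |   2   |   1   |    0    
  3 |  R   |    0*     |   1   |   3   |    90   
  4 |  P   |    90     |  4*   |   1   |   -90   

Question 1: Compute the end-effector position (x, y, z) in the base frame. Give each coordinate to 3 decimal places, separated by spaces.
-4.000 0.000 9.657

after link 1: o_1 = (0.0000, 0.0000, 4.0000)
after link 2: o_2 = (-2.0000, 0.7071, 4.7071)
after link 3: o_3 = (-3.0000, 2.8284, 6.8284)
after link 4: o_4 = (-4.0000, 0.0000, 9.6569)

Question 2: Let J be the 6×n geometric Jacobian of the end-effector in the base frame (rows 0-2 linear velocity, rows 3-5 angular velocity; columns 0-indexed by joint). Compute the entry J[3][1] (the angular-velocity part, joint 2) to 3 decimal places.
axis z_1 = (-1.0000,0.0000,0.0000); lever o_n−o_1 = (-4.0000,0.0000,5.6569)
cross product → J_v[:, 1] = (0.0000,5.6569,-0.0000)
J_ω[:, 1] = z_1
entry J[3][1] = -1.0000

-1.000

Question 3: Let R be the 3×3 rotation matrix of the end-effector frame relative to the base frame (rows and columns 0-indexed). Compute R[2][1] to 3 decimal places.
-0.707

End-effector y-axis (col 1 of R) = (0.0000,0.7071,-0.7071)
R[2][1] = -0.7071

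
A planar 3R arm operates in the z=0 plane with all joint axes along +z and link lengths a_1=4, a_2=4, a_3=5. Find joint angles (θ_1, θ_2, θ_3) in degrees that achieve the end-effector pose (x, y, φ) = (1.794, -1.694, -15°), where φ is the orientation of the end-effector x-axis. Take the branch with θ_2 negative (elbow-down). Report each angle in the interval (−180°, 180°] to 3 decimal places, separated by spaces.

-104.998 -134.994 -135.008

wrist centre = target − a_3·(cos φ, sin φ) = (-3.0356, -0.3999)
cos θ_2 = (9.3750−4²−4²)/(2·4·4) = -0.7070; θ_2 = -134.9940° (elbow-down)
β = atan2(-0.3999,-3.0356) = -172.4952°; ψ = atan2(-2.8287,1.1719) = -67.4970°
θ_1 = β − ψ = -104.9983°
θ_3 = φ − θ_1 − θ_2 = -135.0078° (wrapped to (-180°,180°])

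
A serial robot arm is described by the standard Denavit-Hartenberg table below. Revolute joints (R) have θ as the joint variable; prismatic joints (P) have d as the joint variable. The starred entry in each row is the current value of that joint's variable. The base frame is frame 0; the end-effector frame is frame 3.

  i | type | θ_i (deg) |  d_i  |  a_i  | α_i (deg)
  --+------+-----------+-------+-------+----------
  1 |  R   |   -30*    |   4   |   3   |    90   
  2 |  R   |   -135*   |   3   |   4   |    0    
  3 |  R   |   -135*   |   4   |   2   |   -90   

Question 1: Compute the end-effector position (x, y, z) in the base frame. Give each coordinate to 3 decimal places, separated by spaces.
-3.351 -6.148 3.172

after link 1: o_1 = (2.5981, -1.5000, 4.0000)
after link 2: o_2 = (-1.3514, -2.6839, 1.1716)
after link 3: o_3 = (-3.3514, -6.1480, 3.1716)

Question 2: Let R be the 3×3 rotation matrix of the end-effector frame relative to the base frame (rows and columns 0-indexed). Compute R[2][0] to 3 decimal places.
End-effector x-axis (col 0 of R) = (-0.0000,0.0000,1.0000)
R[2][0] = 1.0000

1.000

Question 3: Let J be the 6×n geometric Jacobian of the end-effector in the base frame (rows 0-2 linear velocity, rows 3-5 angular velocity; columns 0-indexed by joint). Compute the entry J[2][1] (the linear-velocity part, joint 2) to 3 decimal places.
-2.828

axis z_1 = (-0.5000,-0.8660,0.0000); lever o_n−o_1 = (-5.9495,-4.6480,-0.8284)
cross product → J_v[:, 1] = (0.7174,-0.4142,-2.8284)
J_ω[:, 1] = z_1
entry J[2][1] = -2.8284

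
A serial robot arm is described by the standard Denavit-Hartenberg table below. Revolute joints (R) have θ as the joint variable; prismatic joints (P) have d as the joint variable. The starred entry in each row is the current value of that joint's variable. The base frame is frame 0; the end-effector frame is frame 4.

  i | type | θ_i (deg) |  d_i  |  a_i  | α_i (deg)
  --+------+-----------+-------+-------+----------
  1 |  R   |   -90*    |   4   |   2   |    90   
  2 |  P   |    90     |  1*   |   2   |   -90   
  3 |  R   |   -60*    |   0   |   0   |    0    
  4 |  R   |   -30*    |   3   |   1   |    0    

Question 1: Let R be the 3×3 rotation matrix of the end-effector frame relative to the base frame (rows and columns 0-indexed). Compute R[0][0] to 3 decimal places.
End-effector x-axis (col 0 of R) = (-1.0000,-0.0000,0.0000)
R[0][0] = -1.0000

-1.000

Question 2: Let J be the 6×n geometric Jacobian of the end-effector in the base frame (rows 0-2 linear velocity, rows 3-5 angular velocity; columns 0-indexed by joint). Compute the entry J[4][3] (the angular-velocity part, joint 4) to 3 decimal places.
axis z_3 = (-0.0000,1.0000,0.0000); lever o_n−o_3 = (-1.0000,3.0000,0.0000)
cross product → J_v[:, 3] = (-0.0000,-0.0000,1.0000)
J_ω[:, 3] = z_3
entry J[4][3] = 1.0000

1.000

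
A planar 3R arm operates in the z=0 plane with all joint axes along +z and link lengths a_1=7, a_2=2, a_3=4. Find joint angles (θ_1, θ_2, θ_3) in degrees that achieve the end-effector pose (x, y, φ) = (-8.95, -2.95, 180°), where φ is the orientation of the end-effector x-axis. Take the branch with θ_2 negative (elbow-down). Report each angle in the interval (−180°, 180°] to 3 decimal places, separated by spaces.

-134.997 -134.988 89.986

wrist centre = target − a_3·(cos φ, sin φ) = (-4.9500, -2.9500)
cos θ_2 = (33.2050−7²−2²)/(2·7·2) = -0.7070; θ_2 = -134.9885° (elbow-down)
β = atan2(-2.9500,-4.9500) = -149.2068°; ψ = atan2(-1.4145,5.5861) = -14.2097°
θ_1 = β − ψ = -134.9971°
θ_3 = φ − θ_1 − θ_2 = 89.9855° (wrapped to (-180°,180°])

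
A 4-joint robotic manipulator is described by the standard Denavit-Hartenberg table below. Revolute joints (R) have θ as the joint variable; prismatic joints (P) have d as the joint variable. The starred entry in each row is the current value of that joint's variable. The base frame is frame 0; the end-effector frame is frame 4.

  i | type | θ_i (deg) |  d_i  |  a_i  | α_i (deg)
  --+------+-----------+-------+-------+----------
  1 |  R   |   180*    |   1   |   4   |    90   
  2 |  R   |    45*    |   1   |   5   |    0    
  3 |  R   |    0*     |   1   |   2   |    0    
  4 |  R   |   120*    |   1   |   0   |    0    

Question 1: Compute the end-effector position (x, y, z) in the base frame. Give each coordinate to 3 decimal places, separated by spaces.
-8.950 3.000 5.950

after link 1: o_1 = (-4.0000, 0.0000, 1.0000)
after link 2: o_2 = (-7.5355, 1.0000, 4.5355)
after link 3: o_3 = (-8.9497, 2.0000, 5.9497)
after link 4: o_4 = (-8.9497, 3.0000, 5.9497)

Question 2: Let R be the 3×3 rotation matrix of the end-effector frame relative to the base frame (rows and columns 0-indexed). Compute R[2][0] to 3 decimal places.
End-effector x-axis (col 0 of R) = (0.9659,-0.0000,0.2588)
R[2][0] = 0.2588

0.259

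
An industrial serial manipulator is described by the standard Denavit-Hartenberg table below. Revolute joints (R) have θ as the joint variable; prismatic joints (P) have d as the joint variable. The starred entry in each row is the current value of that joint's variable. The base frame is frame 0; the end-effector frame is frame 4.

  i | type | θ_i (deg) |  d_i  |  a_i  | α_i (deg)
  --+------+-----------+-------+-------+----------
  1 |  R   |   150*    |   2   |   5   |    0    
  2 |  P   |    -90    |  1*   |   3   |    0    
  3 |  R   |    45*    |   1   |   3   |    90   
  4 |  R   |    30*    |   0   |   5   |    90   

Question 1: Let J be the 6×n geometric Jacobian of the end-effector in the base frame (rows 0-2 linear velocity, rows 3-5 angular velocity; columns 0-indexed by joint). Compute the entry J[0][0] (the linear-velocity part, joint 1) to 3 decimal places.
axis z_0 = ẑ; lever o_n−o_0 = (-4.7273,12.1784,6.5000)
cross product → J_v[:, 0] = (-12.1784,-4.7273,0.0000)
J_ω[:, 0] = z_0
entry J[0][0] = -12.1784

-12.178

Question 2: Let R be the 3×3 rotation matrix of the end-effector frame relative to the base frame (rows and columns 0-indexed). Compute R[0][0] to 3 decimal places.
-0.224

End-effector x-axis (col 0 of R) = (-0.2241,0.8365,0.5000)
R[0][0] = -0.2241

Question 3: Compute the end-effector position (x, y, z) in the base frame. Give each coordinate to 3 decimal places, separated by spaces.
after link 1: o_1 = (-4.3301, 2.5000, 2.0000)
after link 2: o_2 = (-2.8301, 5.0981, 3.0000)
after link 3: o_3 = (-3.6066, 7.9959, 4.0000)
after link 4: o_4 = (-4.7273, 12.1784, 6.5000)

-4.727 12.178 6.500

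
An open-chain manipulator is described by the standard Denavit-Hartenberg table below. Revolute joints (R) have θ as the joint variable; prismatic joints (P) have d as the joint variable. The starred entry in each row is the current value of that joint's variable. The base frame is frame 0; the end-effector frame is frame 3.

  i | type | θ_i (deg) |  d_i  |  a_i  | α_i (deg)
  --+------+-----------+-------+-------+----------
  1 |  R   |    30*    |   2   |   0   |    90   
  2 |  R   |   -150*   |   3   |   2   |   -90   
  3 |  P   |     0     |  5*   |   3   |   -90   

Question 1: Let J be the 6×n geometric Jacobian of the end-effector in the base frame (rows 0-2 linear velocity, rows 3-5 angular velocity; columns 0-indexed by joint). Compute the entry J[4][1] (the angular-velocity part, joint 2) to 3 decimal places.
-0.866

axis z_1 = (0.5000,-0.8660,0.0000); lever o_n−o_1 = (-0.0849,-3.5131,-6.8301)
cross product → J_v[:, 1] = (5.9151,3.4151,-1.8301)
J_ω[:, 1] = z_1
entry J[4][1] = -0.8660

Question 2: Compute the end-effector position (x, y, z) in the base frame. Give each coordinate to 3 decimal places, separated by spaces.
-0.085 -3.513 -4.830

after link 1: o_1 = (0.0000, 0.0000, 2.0000)
after link 2: o_2 = (-0.0000, -3.4641, 1.0000)
after link 3: o_3 = (-0.0849, -3.5131, -4.8301)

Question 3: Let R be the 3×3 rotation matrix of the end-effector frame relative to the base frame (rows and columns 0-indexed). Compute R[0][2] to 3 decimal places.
End-effector z-axis (col 2 of R) = (-0.5000,0.8660,-0.0000)
R[0][2] = -0.5000

-0.500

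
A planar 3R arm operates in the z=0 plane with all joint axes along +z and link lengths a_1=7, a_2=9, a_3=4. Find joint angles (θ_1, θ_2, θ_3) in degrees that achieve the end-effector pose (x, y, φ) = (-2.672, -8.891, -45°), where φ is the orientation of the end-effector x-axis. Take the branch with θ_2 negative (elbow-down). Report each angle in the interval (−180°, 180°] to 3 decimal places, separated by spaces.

wrist centre = target − a_3·(cos φ, sin φ) = (-5.5004, -6.0626)
cos θ_2 = (67.0095−7²−9²)/(2·7·9) = -0.4999; θ_2 = -119.9950° (elbow-down)
β = atan2(-6.0626,-5.5004) = -132.2167°; ψ = atan2(-7.7946,2.5007) = -72.2127°
θ_1 = β − ψ = -60.0040°
θ_3 = φ − θ_1 − θ_2 = 134.9991° (wrapped to (-180°,180°])

-60.004 -119.995 134.999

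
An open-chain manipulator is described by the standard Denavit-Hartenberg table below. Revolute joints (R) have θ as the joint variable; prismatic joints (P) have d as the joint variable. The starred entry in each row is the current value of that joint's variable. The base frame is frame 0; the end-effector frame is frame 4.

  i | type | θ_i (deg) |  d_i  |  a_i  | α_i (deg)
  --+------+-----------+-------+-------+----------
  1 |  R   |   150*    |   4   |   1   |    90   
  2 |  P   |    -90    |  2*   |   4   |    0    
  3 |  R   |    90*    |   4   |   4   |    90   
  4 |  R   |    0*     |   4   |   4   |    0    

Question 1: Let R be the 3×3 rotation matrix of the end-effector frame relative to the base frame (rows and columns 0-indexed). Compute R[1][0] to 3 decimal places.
End-effector x-axis (col 0 of R) = (-0.8660,0.5000,0.0000)
R[1][0] = 0.5000

0.500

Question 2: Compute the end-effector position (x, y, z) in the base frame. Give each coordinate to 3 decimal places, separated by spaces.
-4.794 9.696 -4.000

after link 1: o_1 = (-0.8660, 0.5000, 4.0000)
after link 2: o_2 = (0.1340, 2.2321, 0.0000)
after link 3: o_3 = (-1.3301, 7.6962, 0.0000)
after link 4: o_4 = (-4.7942, 9.6962, -4.0000)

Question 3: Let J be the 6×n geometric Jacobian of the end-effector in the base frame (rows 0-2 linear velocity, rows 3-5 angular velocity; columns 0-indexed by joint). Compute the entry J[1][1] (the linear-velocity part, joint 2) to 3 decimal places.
0.866

prismatic axis z_1 = (0.5000,0.8660,0.0000)
J_v[:, 1] = z_1; J_ω[:, 1] = (0,0,0)
entry J[1][1] = 0.8660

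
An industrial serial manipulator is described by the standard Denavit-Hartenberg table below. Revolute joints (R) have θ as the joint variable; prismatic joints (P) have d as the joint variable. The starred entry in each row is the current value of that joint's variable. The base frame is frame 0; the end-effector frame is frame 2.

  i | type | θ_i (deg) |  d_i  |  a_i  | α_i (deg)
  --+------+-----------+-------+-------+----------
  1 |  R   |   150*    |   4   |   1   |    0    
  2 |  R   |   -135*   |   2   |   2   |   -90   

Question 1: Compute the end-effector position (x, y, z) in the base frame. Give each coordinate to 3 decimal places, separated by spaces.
1.066 1.018 6.000

after link 1: o_1 = (-0.8660, 0.5000, 4.0000)
after link 2: o_2 = (1.0658, 1.0176, 6.0000)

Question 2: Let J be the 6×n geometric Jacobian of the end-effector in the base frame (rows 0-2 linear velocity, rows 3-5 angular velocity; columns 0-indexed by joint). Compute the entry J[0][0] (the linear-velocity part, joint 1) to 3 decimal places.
-1.018

axis z_0 = ẑ; lever o_n−o_0 = (1.0658,1.0176,6.0000)
cross product → J_v[:, 0] = (-1.0176,1.0658,0.0000)
J_ω[:, 0] = z_0
entry J[0][0] = -1.0176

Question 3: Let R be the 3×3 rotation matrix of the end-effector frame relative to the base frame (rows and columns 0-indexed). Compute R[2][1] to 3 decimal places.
-1.000

End-effector y-axis (col 1 of R) = (-0.0000,0.0000,-1.0000)
R[2][1] = -1.0000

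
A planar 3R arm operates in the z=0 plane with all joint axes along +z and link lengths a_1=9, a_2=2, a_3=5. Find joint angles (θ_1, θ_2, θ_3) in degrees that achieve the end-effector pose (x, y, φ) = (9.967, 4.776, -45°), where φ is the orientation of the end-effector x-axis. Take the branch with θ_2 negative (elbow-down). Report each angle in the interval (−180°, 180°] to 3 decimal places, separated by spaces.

wrist centre = target − a_3·(cos φ, sin φ) = (6.4315, 8.3115)
cos θ_2 = (110.4454−9²−2²)/(2·9·2) = 0.7068; θ_2 = -45.0236° (elbow-down)
β = atan2(8.3115,6.4315) = 52.2673°; ψ = atan2(-1.4148,10.4136) = -7.7368°
θ_1 = β − ψ = 60.0041°
θ_3 = φ − θ_1 − θ_2 = -59.9805° (wrapped to (-180°,180°])

60.004 -45.024 -59.981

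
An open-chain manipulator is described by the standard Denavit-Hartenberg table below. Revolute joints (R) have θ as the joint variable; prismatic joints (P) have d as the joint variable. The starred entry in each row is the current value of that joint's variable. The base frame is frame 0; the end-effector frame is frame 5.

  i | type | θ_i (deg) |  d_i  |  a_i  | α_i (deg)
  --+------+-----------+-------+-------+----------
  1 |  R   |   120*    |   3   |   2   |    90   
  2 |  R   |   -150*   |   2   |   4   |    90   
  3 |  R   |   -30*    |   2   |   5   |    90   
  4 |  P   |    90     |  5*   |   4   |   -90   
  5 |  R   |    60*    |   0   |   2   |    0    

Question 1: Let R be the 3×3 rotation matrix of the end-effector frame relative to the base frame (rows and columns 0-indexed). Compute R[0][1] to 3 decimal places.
0.267

End-effector y-axis (col 1 of R) = (0.2667,0.4040,-0.8750)
R[0][1] = 0.2667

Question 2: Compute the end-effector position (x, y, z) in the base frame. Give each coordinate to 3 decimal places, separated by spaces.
0.766 -7.986 5.714

after link 1: o_1 = (-1.0000, 1.7321, 3.0000)
after link 2: o_2 = (2.4641, -0.2679, 1.0000)
after link 3: o_3 = (2.6740, -5.6316, 0.5670)
after link 4: o_4 = (-1.1585, -7.6537, 5.2811)
after link 5: o_5 = (0.7655, -7.9862, 5.7141)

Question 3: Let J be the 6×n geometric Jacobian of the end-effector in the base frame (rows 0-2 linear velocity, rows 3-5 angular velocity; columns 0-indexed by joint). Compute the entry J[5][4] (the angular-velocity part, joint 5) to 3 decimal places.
axis z_4 = (0.0580,0.8995,0.4330); lever o_n−o_4 = (1.9240,-0.3325,0.4330)
cross product → J_v[:, 4] = (0.5335,0.8080,-1.7500)
J_ω[:, 4] = z_4
entry J[5][4] = 0.4330

0.433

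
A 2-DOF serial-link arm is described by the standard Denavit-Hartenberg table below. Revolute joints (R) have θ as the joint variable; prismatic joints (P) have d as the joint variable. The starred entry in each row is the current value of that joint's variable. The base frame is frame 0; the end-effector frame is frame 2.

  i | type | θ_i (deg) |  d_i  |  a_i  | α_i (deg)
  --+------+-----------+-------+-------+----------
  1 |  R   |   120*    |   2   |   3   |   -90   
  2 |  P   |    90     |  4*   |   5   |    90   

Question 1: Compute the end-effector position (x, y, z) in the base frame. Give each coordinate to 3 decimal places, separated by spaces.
-4.964 0.598 -3.000

after link 1: o_1 = (-1.5000, 2.5981, 2.0000)
after link 2: o_2 = (-4.9641, 0.5981, -3.0000)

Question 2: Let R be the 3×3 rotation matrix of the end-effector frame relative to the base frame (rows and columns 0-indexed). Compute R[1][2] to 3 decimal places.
End-effector z-axis (col 2 of R) = (-0.5000,0.8660,0.0000)
R[1][2] = 0.8660

0.866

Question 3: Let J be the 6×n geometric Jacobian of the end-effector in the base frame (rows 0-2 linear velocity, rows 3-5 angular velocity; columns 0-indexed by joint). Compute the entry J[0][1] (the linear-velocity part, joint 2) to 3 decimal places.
-0.866

prismatic axis z_1 = (-0.8660,-0.5000,0.0000)
J_v[:, 1] = z_1; J_ω[:, 1] = (0,0,0)
entry J[0][1] = -0.8660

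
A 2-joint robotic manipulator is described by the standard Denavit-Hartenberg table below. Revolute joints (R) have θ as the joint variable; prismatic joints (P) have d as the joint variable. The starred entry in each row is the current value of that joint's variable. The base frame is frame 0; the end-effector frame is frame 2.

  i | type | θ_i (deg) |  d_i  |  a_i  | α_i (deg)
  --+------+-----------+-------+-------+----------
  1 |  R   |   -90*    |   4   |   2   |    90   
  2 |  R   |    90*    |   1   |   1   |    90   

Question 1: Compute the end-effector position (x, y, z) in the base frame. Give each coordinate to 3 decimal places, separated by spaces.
after link 1: o_1 = (0.0000, -2.0000, 4.0000)
after link 2: o_2 = (-1.0000, -2.0000, 5.0000)

-1.000 -2.000 5.000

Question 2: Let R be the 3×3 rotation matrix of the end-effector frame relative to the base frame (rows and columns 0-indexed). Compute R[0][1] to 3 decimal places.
End-effector y-axis (col 1 of R) = (-1.0000,0.0000,0.0000)
R[0][1] = -1.0000

-1.000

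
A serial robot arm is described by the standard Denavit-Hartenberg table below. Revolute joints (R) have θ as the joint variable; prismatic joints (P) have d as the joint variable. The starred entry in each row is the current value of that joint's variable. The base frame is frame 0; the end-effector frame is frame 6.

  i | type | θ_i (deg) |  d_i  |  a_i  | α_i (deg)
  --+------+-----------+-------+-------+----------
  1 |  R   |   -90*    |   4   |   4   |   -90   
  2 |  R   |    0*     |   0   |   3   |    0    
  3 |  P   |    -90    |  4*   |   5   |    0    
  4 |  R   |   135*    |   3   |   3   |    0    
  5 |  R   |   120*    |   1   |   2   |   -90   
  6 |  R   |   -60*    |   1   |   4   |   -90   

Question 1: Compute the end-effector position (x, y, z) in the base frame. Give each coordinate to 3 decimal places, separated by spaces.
after link 1: o_1 = (0.0000, -4.0000, 4.0000)
after link 2: o_2 = (0.0000, -7.0000, 4.0000)
after link 3: o_3 = (4.0000, -7.0000, 9.0000)
after link 4: o_4 = (7.0000, -9.1213, 6.8787)
after link 5: o_5 = (8.0000, -7.1895, 6.3610)
after link 6: o_6 = (11.4641, -4.9988, 6.8093)

11.464 -4.999 6.809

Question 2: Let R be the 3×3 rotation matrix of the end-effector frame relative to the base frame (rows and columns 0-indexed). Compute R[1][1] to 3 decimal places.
End-effector y-axis (col 1 of R) = (-0.0000,-0.2588,-0.9659)
R[1][1] = -0.2588

-0.259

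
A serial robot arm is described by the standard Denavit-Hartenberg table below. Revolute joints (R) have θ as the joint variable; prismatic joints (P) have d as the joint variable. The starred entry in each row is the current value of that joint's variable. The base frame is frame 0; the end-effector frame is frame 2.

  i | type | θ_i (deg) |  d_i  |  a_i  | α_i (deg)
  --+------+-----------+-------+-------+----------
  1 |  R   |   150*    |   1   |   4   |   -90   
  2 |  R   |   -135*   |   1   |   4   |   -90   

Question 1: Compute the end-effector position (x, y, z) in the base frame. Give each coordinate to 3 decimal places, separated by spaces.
-1.515 -0.280 3.828

after link 1: o_1 = (-3.4641, 2.0000, 1.0000)
after link 2: o_2 = (-1.5146, -0.2802, 3.8284)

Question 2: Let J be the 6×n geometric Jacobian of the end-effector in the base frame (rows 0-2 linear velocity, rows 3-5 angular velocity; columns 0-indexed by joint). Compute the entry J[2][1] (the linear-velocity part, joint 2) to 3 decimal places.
2.828

axis z_1 = (-0.5000,-0.8660,0.0000); lever o_n−o_1 = (1.9495,-2.2802,2.8284)
cross product → J_v[:, 1] = (-2.4495,1.4142,2.8284)
J_ω[:, 1] = z_1
entry J[2][1] = 2.8284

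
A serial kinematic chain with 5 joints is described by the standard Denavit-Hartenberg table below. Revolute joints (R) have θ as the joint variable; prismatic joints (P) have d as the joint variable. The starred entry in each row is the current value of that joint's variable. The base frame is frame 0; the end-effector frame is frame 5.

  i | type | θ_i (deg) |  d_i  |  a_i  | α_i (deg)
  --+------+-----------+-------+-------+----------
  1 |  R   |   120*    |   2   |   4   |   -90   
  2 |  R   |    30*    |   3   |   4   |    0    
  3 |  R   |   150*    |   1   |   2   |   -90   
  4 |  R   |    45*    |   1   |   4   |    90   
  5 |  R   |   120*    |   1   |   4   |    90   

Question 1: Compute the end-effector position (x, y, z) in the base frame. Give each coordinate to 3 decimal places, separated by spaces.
-4.523 1.248 4.464

after link 1: o_1 = (-2.0000, 3.4641, 2.0000)
after link 2: o_2 = (-6.3301, 4.9641, 0.0000)
after link 3: o_3 = (-6.1962, 2.7321, 0.0000)
after link 4: o_4 = (-2.3324, 1.6968, 1.0000)
after link 5: o_5 = (-4.5231, 1.2485, 4.4641)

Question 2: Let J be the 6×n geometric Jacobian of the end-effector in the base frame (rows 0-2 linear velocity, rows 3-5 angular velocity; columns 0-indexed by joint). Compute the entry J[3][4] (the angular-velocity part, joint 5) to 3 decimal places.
axis z_4 = (-0.2588,-0.9659,0.0000); lever o_n−o_4 = (-2.1907,-0.4483,3.4641)
cross product → J_v[:, 4] = (-3.3461,0.8966,-2.0000)
J_ω[:, 4] = z_4
entry J[3][4] = -0.2588

-0.259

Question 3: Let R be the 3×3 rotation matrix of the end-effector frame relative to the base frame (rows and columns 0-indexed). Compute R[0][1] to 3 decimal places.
End-effector y-axis (col 1 of R) = (-0.2588,-0.9659,0.0000)
R[0][1] = -0.2588

-0.259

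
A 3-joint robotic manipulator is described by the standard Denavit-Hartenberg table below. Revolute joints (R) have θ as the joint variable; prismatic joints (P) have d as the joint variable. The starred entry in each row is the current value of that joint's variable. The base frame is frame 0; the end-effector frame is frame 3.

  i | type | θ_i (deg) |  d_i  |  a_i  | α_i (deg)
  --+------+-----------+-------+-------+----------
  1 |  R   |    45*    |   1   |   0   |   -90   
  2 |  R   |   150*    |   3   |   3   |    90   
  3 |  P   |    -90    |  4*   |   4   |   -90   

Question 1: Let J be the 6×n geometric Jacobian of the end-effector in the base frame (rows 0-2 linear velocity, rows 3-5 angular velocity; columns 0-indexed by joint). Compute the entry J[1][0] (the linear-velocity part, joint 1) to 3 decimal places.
0.284

axis z_0 = ẑ; lever o_n−o_0 = (0.2842,-1.1300,-3.9641)
cross product → J_v[:, 0] = (1.1300,0.2842,-0.0000)
J_ω[:, 0] = z_0
entry J[1][0] = 0.2842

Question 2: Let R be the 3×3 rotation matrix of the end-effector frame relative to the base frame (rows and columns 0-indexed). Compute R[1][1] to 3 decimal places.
End-effector y-axis (col 1 of R) = (-0.3536,-0.3536,0.8660)
R[1][1] = -0.3536

-0.354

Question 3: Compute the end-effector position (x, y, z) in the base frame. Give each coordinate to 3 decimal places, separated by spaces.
0.284 -1.130 -3.964

after link 1: o_1 = (0.0000, 0.0000, 1.0000)
after link 2: o_2 = (-3.9584, 0.2842, -0.5000)
after link 3: o_3 = (0.2842, -1.1300, -3.9641)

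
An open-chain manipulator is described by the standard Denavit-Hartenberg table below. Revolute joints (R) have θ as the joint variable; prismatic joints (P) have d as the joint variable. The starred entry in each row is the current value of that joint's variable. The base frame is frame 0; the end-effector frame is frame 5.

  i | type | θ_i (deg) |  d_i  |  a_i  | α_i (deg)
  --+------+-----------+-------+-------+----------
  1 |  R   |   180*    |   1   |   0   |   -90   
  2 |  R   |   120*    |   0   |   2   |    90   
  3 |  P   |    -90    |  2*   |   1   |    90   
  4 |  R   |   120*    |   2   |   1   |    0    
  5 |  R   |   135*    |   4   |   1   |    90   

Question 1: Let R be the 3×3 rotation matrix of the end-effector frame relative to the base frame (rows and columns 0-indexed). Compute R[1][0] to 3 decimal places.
-0.259

End-effector x-axis (col 0 of R) = (0.8365,-0.2588,0.4830)
R[1][0] = -0.2588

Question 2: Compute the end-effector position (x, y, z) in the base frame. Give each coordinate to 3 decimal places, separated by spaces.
-3.646 0.241 3.514

after link 1: o_1 = (0.0000, 0.0000, 1.0000)
after link 2: o_2 = (1.0000, -0.0000, -0.7321)
after link 3: o_3 = (-0.7321, 1.0000, -1.7321)
after link 4: o_4 = (-2.4821, 0.5000, -0.4330)
after link 5: o_5 = (-3.6455, 0.2412, 3.5141)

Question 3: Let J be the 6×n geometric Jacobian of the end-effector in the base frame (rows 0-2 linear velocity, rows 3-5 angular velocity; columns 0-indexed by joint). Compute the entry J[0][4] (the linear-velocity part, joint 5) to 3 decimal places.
0.224

axis z_4 = (-0.5000,0.0000,0.8660); lever o_n−o_4 = (-1.1635,-0.2588,3.9471)
cross product → J_v[:, 4] = (0.2241,0.9659,0.1294)
J_ω[:, 4] = z_4
entry J[0][4] = 0.2241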